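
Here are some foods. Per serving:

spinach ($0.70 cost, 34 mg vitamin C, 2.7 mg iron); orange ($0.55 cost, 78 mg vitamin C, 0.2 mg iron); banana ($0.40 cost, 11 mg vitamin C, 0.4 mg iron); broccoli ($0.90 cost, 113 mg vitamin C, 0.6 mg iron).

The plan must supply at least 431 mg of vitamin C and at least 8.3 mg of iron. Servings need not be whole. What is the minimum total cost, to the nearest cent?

$4.31

The cheapest plan sits at a corner of the feasible region — with two constraints it uses at most two foods.
spinach only: max(431/34, 8.3/2.7) = 12.68 servings → $8.87.
orange only: max(431/78, 8.3/0.2) = 41.5 servings → $22.82.
banana only: max(431/11, 8.3/0.4) = 39.18 servings → $15.67.
broccoli only: max(431/113, 8.3/0.6) = 13.83 servings → $12.45.
spinach + orange with both tight: 2.754 servings and 4.325 servings → $4.31.
spinach + banana: the both-tight solution has a negative serving — not a feasible corner.
spinach + broccoli with both tight: 2.386 servings and 3.096 servings → $4.46.
orange + banana with both tight: 2.797 servings and 19.35 servings → $9.28.
orange + broccoli: intersection lies outside the first quadrant.
banana + broccoli with both tight: 17.6 servings and 2.101 servings → $8.93.
Cheapest feasible corner: $4.31.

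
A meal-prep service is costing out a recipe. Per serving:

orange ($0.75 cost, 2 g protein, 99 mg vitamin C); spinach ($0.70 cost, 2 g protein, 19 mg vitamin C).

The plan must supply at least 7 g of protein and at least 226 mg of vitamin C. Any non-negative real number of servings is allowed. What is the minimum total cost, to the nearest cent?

At the optimum either one food covers both requirements or two foods hit both targets exactly; no other combination can be cheaper.
orange only: max(7/2, 226/99) = 3.5 servings → $2.62.
spinach only: max(7/2, 226/19) = 11.89 servings → $8.33.
orange + spinach with both tight: 1.994 servings and 1.506 servings → $2.55.
The minimum over all feasible corners is $2.55.

$2.55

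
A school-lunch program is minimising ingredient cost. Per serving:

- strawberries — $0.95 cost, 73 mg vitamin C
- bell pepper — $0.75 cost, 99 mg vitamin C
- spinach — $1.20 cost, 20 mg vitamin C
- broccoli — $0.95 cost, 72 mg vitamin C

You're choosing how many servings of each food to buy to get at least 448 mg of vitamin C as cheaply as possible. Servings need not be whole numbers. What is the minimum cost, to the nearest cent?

$3.39

Cost per mg of vitamin C: bell pepper $0.0076, strawberries $0.0130, broccoli $0.0132, spinach $0.0600.
With no serving limits, use only bell pepper: 448 mg / 99 mg = 4.525 servings × $0.75 = $3.39.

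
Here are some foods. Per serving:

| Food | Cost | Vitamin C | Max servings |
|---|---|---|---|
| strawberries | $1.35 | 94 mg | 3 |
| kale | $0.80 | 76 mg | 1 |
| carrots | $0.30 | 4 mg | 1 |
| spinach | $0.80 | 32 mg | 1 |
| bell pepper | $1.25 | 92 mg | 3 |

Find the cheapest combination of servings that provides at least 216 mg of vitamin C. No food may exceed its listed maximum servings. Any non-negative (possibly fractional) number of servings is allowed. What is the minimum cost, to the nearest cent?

Cost per mg of vitamin C: kale $0.0105, bell pepper $0.0136, strawberries $0.0144, spinach $0.0250, carrots $0.0750.
Take 1 serving of kale: +76.0 mg vitamin C for $0.80 (total $0.80, still need 140.0 mg).
Take 1.522 servings of bell pepper: +140.0 mg vitamin C for $1.90 (total $2.70, still need 0.0 mg).
Filling from the cheapest source first is optimal under one linear minimum: $2.70.

$2.70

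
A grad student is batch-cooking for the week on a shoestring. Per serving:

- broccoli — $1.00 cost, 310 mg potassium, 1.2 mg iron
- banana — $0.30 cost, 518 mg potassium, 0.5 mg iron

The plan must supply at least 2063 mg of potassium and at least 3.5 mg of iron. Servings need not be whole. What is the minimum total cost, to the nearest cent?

$2.10

With two linear requirements the optimum uses one or two foods; enumerate the corners.
broccoli only: max(2063/310, 3.5/1.2) = 6.655 servings → $6.65.
banana only: max(2063/518, 3.5/0.5) = 7 servings → $2.10.
broccoli + banana with both tight: 1.675 servings and 2.98 servings → $2.57.
So the least-cost plan costs $2.10.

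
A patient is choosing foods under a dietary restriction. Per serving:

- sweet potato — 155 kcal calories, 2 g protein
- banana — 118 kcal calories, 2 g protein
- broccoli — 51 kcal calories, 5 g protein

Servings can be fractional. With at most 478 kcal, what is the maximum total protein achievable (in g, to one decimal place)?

46.9 g

Protein per kcal: broccoli 0.09804, banana 0.01695, sweet potato 0.0129.
With no serving limits, spend the whole calories allowance on broccoli: 478 kcal / 51 kcal × 5 g = 46.9 g.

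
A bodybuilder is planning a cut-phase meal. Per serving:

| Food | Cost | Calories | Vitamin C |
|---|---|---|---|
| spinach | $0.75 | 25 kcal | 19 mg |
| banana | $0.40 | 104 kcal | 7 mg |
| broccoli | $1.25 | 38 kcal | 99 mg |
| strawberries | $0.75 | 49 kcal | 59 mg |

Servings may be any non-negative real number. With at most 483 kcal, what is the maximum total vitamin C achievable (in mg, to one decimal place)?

1258.3 mg

Vitamin C per kcal: broccoli 2.605, strawberries 1.204, spinach 0.76, banana 0.06731.
With no serving limits, spend the whole calories allowance on broccoli: 483 kcal / 38 kcal × 99 mg = 1258.3 mg.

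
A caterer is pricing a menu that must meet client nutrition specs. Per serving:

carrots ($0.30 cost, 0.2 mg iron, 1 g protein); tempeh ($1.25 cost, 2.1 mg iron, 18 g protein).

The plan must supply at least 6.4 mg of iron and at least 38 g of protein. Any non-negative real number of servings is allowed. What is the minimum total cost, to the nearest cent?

$3.81

Compare the cost at each extreme point of the feasible region.
carrots only: max(6.4/0.2, 38/1) = 38 servings → $11.40.
tempeh only: max(6.4/2.1, 38/18) = 3.048 servings → $3.81.
carrots + tempeh with both tight: 23.6 servings and 0.8 servings → $8.08.
Cheapest feasible corner: $3.81.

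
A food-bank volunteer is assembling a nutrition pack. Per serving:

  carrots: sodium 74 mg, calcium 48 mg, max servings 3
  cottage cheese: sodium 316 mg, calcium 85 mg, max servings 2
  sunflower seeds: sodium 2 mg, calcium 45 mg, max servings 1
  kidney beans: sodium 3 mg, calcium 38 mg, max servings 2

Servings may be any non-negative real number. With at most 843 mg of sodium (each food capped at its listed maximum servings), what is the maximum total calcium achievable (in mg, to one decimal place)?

Calcium per mg sodium: sunflower seeds 22.5, kidney beans 12.67, carrots 0.6486, cottage cheese 0.269.
Take 1 serving of sunflower seeds: uses 2 mg sodium, +45.0 mg calcium (running total 45.0 mg).
Take 2 servings of kidney beans: uses 6 mg sodium, +76.0 mg calcium (running total 121.0 mg).
Take 3 servings of carrots: uses 222 mg sodium, +144.0 mg calcium (running total 265.0 mg).
Take 1.94 servings of cottage cheese: uses 613 mg sodium, +164.9 mg calcium (running total 429.9 mg).
Filling greedily by calcium-per-mg sodium is optimal for one linear limit, giving 429.9 mg.

429.9 mg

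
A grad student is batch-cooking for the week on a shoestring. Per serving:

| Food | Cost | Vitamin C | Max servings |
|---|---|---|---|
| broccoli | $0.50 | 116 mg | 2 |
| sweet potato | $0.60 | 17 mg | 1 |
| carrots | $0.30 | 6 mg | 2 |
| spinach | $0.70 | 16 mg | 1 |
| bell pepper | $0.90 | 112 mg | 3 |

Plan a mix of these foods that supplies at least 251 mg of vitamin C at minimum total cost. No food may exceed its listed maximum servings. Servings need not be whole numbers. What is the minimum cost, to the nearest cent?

$1.15

Cost per mg of vitamin C: broccoli $0.0043, bell pepper $0.0080, sweet potato $0.0353, spinach $0.0437, carrots $0.0500.
Take 2 servings of broccoli: +232.0 mg vitamin C for $1.00 (total $1.00, still need 19.0 mg).
Take 0.1696 servings of bell pepper: +19.0 mg vitamin C for $0.15 (total $1.15, still need 0.0 mg).
Filling from the cheapest source first is optimal under one linear minimum: $1.15.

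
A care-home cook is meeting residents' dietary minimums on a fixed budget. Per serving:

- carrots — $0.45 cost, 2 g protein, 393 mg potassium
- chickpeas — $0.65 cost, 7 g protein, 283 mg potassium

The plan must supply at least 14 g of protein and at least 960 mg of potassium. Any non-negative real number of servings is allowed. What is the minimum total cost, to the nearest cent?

$1.63

At the optimum either one food covers both requirements or two foods hit both targets exactly; no other combination can be cheaper.
carrots only: max(14/2, 960/393) = 7 servings → $3.15.
chickpeas only: max(14/7, 960/283) = 3.392 servings → $2.20.
carrots + chickpeas with both tight: 1.262 servings and 1.639 servings → $1.63.
The minimum over all feasible corners is $1.63.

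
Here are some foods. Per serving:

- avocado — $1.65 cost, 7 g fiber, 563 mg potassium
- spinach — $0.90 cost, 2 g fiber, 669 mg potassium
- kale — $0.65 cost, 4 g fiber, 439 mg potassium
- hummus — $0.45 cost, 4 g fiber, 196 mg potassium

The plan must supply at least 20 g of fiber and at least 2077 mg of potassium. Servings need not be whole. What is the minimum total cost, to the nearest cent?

An LP optimum is at a vertex; with two nutrient constraints at most two foods are used. Check each candidate.
avocado only: max(20/7, 2077/563) = 3.689 servings → $6.09.
spinach only: max(20/2, 2077/669) = 10 servings → $9.00.
kale only: max(20/4, 2077/439) = 5 servings → $3.25.
hummus only: max(20/4, 2077/196) = 10.6 servings → $4.77.
avocado + spinach with both tight: 2.594 servings and 0.9218 servings → $5.11.
avocado + kale with both tight: 0.5749 servings and 3.994 servings → $3.54.
avocado + hummus with both targets exact would need a negative amount; discard.
spinach + kale with both targets exact would need a negative amount; discard.
spinach + hummus with both tight: 1.921 servings and 4.039 servings → $3.55.
kale + hummus with both tight: 4.514 servings and 0.4856 servings → $3.15.
So the least-cost plan costs $3.15.

$3.15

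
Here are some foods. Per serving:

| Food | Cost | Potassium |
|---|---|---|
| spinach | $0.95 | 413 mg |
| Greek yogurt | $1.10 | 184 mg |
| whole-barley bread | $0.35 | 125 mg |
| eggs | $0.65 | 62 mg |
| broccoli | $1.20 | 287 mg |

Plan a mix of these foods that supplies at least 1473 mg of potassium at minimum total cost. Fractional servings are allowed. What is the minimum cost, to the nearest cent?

$3.39

Cost per mg of potassium: spinach $0.0023, whole-barley bread $0.0028, broccoli $0.0042, Greek yogurt $0.0060, eggs $0.0105.
With no serving limits, use only spinach: 1473 mg / 413 mg = 3.567 servings × $0.95 = $3.39.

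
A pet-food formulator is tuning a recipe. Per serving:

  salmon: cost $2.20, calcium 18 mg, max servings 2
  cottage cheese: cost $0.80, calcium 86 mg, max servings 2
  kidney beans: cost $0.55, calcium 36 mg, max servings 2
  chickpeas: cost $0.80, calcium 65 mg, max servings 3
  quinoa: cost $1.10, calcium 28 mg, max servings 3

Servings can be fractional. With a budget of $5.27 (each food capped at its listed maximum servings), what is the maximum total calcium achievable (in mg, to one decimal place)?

443.3 mg

Calcium per dollar: cottage cheese 107.5, chickpeas 81.25, kidney beans 65.45, quinoa 25.45, salmon 8.182.
Take 2 servings of cottage cheese: spends $1.60, +172.0 mg calcium (running total 172.0 mg).
Take 3 servings of chickpeas: spends $2.40, +195.0 mg calcium (running total 367.0 mg).
Take 2 servings of kidney beans: spends $1.10, +72.0 mg calcium (running total 439.0 mg).
Take 0.1545 servings of quinoa: spends $0.17, +4.3 mg calcium (running total 443.3 mg).
Filling greedily by calcium-per-dollar is optimal for one linear limit, giving 443.3 mg.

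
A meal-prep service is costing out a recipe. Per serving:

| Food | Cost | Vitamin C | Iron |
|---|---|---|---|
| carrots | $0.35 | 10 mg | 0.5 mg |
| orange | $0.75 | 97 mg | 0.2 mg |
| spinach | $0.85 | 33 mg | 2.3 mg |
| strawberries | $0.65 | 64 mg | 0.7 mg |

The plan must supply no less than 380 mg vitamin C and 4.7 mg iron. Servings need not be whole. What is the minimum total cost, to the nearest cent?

This is a tiny linear program; its minimum lies at a vertex of the feasible set. List the vertices and price them.
carrots only: max(380/10, 4.7/0.5) = 38 servings → $13.30.
orange only: max(380/97, 4.7/0.2) = 23.5 servings → $17.62.
spinach only: max(380/33, 4.7/2.3) = 11.52 servings → $9.79.
strawberries only: max(380/64, 4.7/0.7) = 6.714 servings → $4.36.
carrots + orange with both tight: 8.17 servings and 3.075 servings → $5.17.
carrots + spinach: the both-tight solution has a negative serving — not a feasible corner.
carrots + strawberries with both tight: 1.392 servings and 5.72 servings → $4.21.
orange + spinach with both tight: 3.321 servings and 1.755 servings → $3.98.
orange + strawberries: intersection lies outside the first quadrant.
spinach + strawberries with both tight: 0.2804 servings and 5.793 servings → $4.00.
So the least-cost plan costs $3.98.

$3.98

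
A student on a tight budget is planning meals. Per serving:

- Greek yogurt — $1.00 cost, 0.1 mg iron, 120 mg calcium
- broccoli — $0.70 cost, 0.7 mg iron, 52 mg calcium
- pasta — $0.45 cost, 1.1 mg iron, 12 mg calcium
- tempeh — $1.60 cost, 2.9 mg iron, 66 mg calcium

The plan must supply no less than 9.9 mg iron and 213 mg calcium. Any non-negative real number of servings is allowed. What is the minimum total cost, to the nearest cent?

An LP optimum is at a vertex; with two nutrient constraints at most two foods are used. Check each candidate.
Greek yogurt only: max(9.9/0.1, 213/120) = 99 servings → $99.00.
broccoli only: max(9.9/0.7, 213/52) = 14.14 servings → $9.90.
pasta only: max(9.9/1.1, 213/12) = 17.75 servings → $7.99.
tempeh only: max(9.9/2.9, 213/66) = 3.414 servings → $5.46.
Greek yogurt + broccoli: intersection lies outside the first quadrant.
Greek yogurt + pasta with both tight: 0.883 servings and 8.92 servings → $4.90.
Greek yogurt + tempeh: the both-tight solution has a negative serving — not a feasible corner.
broccoli + pasta with both tight: 2.367 servings and 7.494 servings → $5.03.
broccoli + tempeh with both targets exact would need a negative amount; discard.
pasta + tempeh with both tight: 0.9444 servings and 3.056 servings → $5.31.
Cheapest feasible corner: $4.90.

$4.90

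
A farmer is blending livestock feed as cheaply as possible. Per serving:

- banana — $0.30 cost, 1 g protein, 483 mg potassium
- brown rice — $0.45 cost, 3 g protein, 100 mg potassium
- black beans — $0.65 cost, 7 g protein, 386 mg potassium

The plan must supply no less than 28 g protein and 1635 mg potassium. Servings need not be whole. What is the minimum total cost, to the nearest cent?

This is a tiny linear program; its minimum lies at a vertex of the feasible set. List the vertices and price them.
banana only: max(28/1, 1635/483) = 28 servings → $8.40.
brown rice only: max(28/3, 1635/100) = 16.35 servings → $7.36.
black beans only: max(28/7, 1635/386) = 4.236 servings → $2.75.
banana + brown rice with both tight: 1.56 servings and 8.813 servings → $4.43.
banana + black beans with both tight: 0.2127 servings and 3.97 servings → $2.64.
brown rice + black beans: intersection lies outside the first quadrant.
Cheapest feasible corner: $2.64.

$2.64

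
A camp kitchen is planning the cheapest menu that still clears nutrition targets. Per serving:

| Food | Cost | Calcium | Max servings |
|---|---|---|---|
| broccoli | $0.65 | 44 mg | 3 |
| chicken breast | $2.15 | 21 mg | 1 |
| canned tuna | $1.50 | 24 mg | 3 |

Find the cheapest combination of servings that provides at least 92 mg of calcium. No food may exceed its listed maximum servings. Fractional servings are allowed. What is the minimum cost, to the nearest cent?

Cost per mg of calcium: broccoli $0.0148, canned tuna $0.0625, chicken breast $0.1024.
Take 2.091 servings of broccoli: +92.0 mg calcium for $1.36 (total $1.36, still need 0.0 mg).
Greedy by cheapest-per-mg is optimal for a single linear constraint, so the minimum cost is $1.36.

$1.36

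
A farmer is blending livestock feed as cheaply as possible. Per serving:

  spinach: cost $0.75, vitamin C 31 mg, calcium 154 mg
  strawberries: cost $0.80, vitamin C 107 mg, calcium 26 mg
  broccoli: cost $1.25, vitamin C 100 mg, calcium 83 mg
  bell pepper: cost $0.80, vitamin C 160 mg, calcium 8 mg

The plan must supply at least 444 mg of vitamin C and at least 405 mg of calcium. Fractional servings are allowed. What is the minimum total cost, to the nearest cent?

At the optimum either one food covers both requirements or two foods hit both targets exactly; no other combination can be cheaper.
spinach only: max(444/31, 405/154) = 14.32 servings → $10.74.
strawberries only: max(444/107, 405/26) = 15.58 servings → $12.46.
broccoli only: max(444/100, 405/83) = 4.88 servings → $6.10.
bell pepper only: max(444/160, 405/8) = 50.62 servings → $40.50.
spinach + strawberries with both tight: 2.029 servings and 3.562 servings → $4.37.
spinach + broccoli with both tight: 0.2844 servings and 4.352 servings → $5.65.
spinach + bell pepper with both tight: 2.511 servings and 2.288 servings → $3.71.
strawberries + broccoli with both targets exact would need a negative amount; discard.
strawberries + bell pepper: intersection lies outside the first quadrant.
broccoli + bell pepper with both targets exact would need a negative amount; discard.
Cheapest feasible corner: $3.71.

$3.71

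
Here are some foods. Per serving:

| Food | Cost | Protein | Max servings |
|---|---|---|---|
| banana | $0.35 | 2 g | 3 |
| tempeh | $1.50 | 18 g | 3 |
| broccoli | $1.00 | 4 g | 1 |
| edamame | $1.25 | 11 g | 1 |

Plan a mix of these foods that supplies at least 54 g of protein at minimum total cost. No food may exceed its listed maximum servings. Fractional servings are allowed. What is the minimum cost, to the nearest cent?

Cost per g of protein: tempeh $0.0833, edamame $0.1136, banana $0.1750, broccoli $0.2500.
Take 3 servings of tempeh: +54.0 g protein for $4.50 (total $4.50, still need 0.0 g).
Filling from the cheapest source first is optimal under one linear minimum: $4.50.

$4.50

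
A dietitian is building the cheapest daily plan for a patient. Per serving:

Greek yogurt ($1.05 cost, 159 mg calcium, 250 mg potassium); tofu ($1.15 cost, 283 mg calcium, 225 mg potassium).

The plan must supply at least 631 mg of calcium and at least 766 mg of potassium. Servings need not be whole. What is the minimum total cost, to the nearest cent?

With two linear requirements the optimum uses one or two foods; enumerate the corners.
Greek yogurt only: max(631/159, 766/250) = 3.969 servings → $4.17.
tofu only: max(631/283, 766/225) = 3.404 servings → $3.92.
Greek yogurt + tofu with both tight: 2.139 servings and 1.028 servings → $3.43.
So the least-cost plan costs $3.43.

$3.43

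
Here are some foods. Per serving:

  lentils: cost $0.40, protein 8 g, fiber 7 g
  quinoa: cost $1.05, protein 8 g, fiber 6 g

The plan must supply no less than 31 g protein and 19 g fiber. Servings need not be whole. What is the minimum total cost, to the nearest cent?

$1.55

A basic optimal solution has at most two foods positive. Try each food alone and each pair with both targets met exactly.
lentils only: max(31/8, 19/7) = 3.875 servings → $1.55.
quinoa only: max(31/8, 19/6) = 3.875 servings → $4.07.
lentils + quinoa: intersection lies outside the first quadrant.
The minimum over all feasible corners is $1.55.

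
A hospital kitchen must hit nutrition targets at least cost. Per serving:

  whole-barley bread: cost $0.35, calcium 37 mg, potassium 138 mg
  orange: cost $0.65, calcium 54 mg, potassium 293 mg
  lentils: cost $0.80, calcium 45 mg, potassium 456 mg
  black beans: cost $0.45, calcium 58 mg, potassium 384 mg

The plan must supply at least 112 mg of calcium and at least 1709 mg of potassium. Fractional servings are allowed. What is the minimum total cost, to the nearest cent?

Check every corner: each single food scaled to meet both minima, and each pair solved so both constraints bind.
whole-barley bread only: max(112/37, 1709/138) = 12.38 servings → $4.33.
orange only: max(112/54, 1709/293) = 5.833 servings → $3.79.
lentils only: max(112/45, 1709/456) = 3.748 servings → $3.00.
black beans only: max(112/58, 1709/384) = 4.451 servings → $2.00.
whole-barley bread + orange with both targets exact would need a negative amount; discard.
whole-barley bread + lentils: intersection lies outside the first quadrant.
whole-barley bread + black beans with both targets exact would need a negative amount; discard.
orange + lentils: the both-tight solution has a negative serving — not a feasible corner.
orange + black beans: the both-tight solution has a negative serving — not a feasible corner.
lentils + black beans: intersection lies outside the first quadrant.
So the least-cost plan costs $2.00.

$2.00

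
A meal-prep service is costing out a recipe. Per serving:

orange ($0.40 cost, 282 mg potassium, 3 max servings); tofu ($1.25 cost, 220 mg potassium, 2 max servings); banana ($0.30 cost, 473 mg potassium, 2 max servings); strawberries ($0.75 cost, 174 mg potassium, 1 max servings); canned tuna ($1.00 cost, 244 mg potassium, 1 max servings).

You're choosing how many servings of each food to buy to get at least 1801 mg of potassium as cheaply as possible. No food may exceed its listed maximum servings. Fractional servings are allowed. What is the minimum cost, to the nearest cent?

Cost per mg of potassium: banana $0.0006, orange $0.0014, canned tuna $0.0041, strawberries $0.0043, tofu $0.0057.
Take 2 servings of banana: +946.0 mg potassium for $0.60 (total $0.60, still need 855.0 mg).
Take 3 servings of orange: +846.0 mg potassium for $1.20 (total $1.80, still need 9.0 mg).
Take 0.03689 servings of canned tuna: +9.0 mg potassium for $0.04 (total $1.84, still need 0.0 mg).
Greedy by cheapest-per-mg is optimal for a single linear constraint, so the minimum cost is $1.84.

$1.84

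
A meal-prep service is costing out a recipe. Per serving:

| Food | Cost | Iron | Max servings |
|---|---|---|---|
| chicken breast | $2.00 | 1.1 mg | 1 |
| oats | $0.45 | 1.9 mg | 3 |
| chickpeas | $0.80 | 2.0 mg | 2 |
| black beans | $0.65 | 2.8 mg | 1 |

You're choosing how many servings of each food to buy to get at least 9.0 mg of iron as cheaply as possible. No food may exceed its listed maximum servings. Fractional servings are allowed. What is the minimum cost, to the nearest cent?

Cost per mg of iron: black beans $0.2321, oats $0.2368, chickpeas $0.4000, chicken breast $1.8182.
Take 1 serving of black beans: +2.8 mg iron for $0.65 (total $0.65, still need 6.2 mg).
Take 3 servings of oats: +5.7 mg iron for $1.35 (total $2.00, still need 0.5 mg).
Take 0.25 servings of chickpeas: +0.5 mg iron for $0.20 (total $2.20, still need 0.0 mg).
Filling from the cheapest source first is optimal under one linear minimum: $2.20.

$2.20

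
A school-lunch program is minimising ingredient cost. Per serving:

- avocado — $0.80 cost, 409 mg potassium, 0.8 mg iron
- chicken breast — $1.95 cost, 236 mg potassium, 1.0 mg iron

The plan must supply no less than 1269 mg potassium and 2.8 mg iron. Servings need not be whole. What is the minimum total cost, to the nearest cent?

avocado only: max(1269/409, 2.8/0.8) = 3.5 servings → $2.80.
chicken breast only: max(1269/236, 2.8/1.0) = 5.377 servings → $10.49.
avocado + chicken breast with both tight: 2.762 servings and 0.5904 servings → $3.36.
Cheapest feasible corner: $2.80.

$2.80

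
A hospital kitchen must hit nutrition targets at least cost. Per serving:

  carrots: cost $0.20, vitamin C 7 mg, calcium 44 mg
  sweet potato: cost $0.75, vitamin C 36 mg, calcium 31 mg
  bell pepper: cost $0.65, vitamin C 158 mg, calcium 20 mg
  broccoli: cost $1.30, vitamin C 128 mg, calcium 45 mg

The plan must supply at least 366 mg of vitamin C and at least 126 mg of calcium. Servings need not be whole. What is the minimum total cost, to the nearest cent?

For a min-cost LP with two ≥-constraints, a basic feasible solution has at most two positive variables.
carrots only: max(366/7, 126/44) = 52.29 servings → $10.46.
sweet potato only: max(366/36, 126/31) = 10.17 servings → $7.62.
bell pepper only: max(366/158, 126/20) = 6.3 servings → $4.09.
broccoli only: max(366/128, 126/45) = 2.859 servings → $3.72.
carrots + sweet potato with both targets exact would need a negative amount; discard.
carrots + bell pepper with both tight: 1.848 servings and 2.235 servings → $1.82.
carrots + broccoli with both targets exact would need a negative amount; discard.
sweet potato + bell pepper with both tight: 3.013 servings and 1.63 servings → $3.32.
sweet potato + broccoli: the both-tight solution has a negative serving — not a feasible corner.
bell pepper + broccoli with both tight: 0.07516 servings and 2.767 servings → $3.65.
Cheapest feasible corner: $1.82.

$1.82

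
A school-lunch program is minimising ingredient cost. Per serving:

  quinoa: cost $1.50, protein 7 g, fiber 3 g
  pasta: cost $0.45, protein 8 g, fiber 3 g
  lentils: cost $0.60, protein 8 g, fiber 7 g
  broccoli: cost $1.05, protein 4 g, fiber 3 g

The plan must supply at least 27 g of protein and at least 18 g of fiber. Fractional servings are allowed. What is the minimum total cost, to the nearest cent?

At the optimum either one food covers both requirements or two foods hit both targets exactly; no other combination can be cheaper.
quinoa only: max(27/7, 18/3) = 6 servings → $9.00.
pasta only: max(27/8, 18/3) = 6 servings → $2.70.
lentils only: max(27/8, 18/7) = 3.375 servings → $2.02.
broccoli only: max(27/4, 18/3) = 6.75 servings → $7.09.
quinoa + pasta: intersection lies outside the first quadrant.
quinoa + lentils with both tight: 1.8 servings and 1.8 servings → $3.78.
quinoa + broccoli with both tight: 1 serving and 5 servings → $6.75.
pasta + lentils with both tight: 1.406 servings and 1.969 servings → $1.81.
pasta + broccoli with both tight: 0.75 servings and 5.25 servings → $5.85.
lentils + broccoli with both targets exact would need a negative amount; discard.
So the least-cost plan costs $1.81.

$1.81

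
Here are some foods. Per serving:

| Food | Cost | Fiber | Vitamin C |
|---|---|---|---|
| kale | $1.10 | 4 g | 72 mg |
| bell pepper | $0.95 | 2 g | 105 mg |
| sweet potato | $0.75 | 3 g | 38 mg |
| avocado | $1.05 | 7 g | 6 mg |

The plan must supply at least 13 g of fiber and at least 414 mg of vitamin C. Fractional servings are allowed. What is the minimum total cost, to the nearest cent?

kale only: max(13/4, 414/72) = 5.75 servings → $6.33.
bell pepper only: max(13/2, 414/105) = 6.5 servings → $6.17.
sweet potato only: max(13/3, 414/38) = 10.89 servings → $8.17.
avocado only: max(13/7, 414/6) = 69 servings → $72.45.
kale + bell pepper with both tight: 1.946 servings and 2.609 servings → $4.62.
kale + sweet potato: the both-tight solution has a negative serving — not a feasible corner.
kale + avocado: intersection lies outside the first quadrant.
bell pepper + sweet potato with both tight: 3.13 servings and 2.247 servings → $4.66.
bell pepper + avocado with both tight: 3.9 servings and 0.7427 servings → $4.49.
sweet potato + avocado with both targets exact would need a negative amount; discard.
The minimum over all feasible corners is $4.49.

$4.49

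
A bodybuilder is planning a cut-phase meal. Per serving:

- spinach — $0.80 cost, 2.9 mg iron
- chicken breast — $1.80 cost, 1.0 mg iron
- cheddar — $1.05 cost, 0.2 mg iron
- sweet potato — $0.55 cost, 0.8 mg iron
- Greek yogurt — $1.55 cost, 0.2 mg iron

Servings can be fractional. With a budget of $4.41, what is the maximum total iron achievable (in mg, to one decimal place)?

Iron per dollar: spinach 3.625, sweet potato 1.455, chicken breast 0.5556, cheddar 0.1905, Greek yogurt 0.129.
With no serving limits, spend the whole cost allowance on spinach: $4.41 / $0.80 × 2.9 mg = 16.0 mg.

16.0 mg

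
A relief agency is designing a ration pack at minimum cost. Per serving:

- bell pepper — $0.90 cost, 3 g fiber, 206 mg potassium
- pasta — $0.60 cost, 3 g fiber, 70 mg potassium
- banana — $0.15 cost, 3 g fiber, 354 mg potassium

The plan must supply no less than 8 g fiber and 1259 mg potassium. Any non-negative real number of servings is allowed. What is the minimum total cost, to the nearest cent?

Check every corner: each single food scaled to meet both minima, and each pair solved so both constraints bind.
bell pepper only: max(8/3, 1259/206) = 6.112 servings → $5.50.
pasta only: max(8/3, 1259/70) = 17.99 servings → $10.79.
banana only: max(8/3, 1259/354) = 3.556 servings → $0.53.
bell pepper + pasta: the both-tight solution has a negative serving — not a feasible corner.
bell pepper + banana: the both-tight solution has a negative serving — not a feasible corner.
pasta + banana: the both-tight solution has a negative serving — not a feasible corner.
The minimum over all feasible corners is $0.53.

$0.53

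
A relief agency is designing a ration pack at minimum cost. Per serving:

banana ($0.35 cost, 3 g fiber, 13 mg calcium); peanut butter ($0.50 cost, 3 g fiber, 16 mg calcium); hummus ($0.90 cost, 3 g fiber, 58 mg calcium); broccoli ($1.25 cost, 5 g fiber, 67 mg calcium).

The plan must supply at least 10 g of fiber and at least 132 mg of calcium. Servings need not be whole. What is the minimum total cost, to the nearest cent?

$2.25

Two binding constraints pin down two serving amounts, so the optimal mix uses at most two foods. The candidates are each food alone (scaled to the tighter of fiber/calcium) and each pair with both constraints tight.
banana only: max(10/3, 132/13) = 10.15 servings → $3.55.
peanut butter only: max(10/3, 132/16) = 8.25 servings → $4.12.
hummus only: max(10/3, 132/58) = 3.333 servings → $3.00.
broccoli only: max(10/5, 132/67) = 2 servings → $2.50.
banana + peanut butter: intersection lies outside the first quadrant.
banana + hummus with both tight: 1.363 servings and 1.97 servings → $2.25.
banana + broccoli with both tight: 0.07353 servings and 1.956 servings → $2.47.
peanut butter + hummus with both tight: 1.46 servings and 1.873 servings → $2.42.
peanut butter + broccoli with both tight: 0.08264 servings and 1.95 servings → $2.48.
hummus + broccoli with both targets exact would need a negative amount; discard.
So the least-cost plan costs $2.25.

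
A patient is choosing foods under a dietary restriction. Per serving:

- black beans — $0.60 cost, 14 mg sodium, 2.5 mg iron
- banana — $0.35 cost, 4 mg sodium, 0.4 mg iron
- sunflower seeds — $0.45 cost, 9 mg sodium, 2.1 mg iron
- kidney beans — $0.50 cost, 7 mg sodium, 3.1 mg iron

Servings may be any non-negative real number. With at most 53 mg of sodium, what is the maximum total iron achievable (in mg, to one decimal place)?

Iron per mg sodium: kidney beans 0.4429, sunflower seeds 0.2333, black beans 0.1786, banana 0.1.
With no serving limits, spend the whole sodium allowance on kidney beans: 53 mg / 7 mg × 3.1 mg = 23.5 mg.

23.5 mg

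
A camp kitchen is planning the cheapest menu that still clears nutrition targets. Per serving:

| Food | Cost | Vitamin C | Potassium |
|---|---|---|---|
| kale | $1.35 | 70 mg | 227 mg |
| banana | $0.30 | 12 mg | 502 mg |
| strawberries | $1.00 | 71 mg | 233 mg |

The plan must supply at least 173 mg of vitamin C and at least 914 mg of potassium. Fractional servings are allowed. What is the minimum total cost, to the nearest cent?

An LP optimum is at a vertex; with two nutrient constraints at most two foods are used. Check each candidate.
kale only: max(173/70, 914/227) = 4.026 servings → $5.44.
banana only: max(173/12, 914/502) = 14.42 servings → $4.33.
strawberries only: max(173/71, 914/233) = 3.923 servings → $3.92.
kale + banana with both tight: 2.341 servings and 0.7622 servings → $3.39.
kale + strawberries with both targets exact would need a negative amount; discard.
banana + strawberries with both tight: 0.7485 servings and 2.31 servings → $2.53.
Cheapest feasible corner: $2.53.

$2.53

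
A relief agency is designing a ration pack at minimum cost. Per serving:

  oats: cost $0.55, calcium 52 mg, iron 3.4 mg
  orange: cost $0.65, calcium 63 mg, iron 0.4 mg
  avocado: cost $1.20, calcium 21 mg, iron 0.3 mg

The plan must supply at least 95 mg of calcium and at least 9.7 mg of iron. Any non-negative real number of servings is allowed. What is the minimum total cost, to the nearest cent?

With two linear requirements the optimum uses one or two foods; enumerate the corners.
oats only: max(95/52, 9.7/3.4) = 2.853 servings → $1.57.
orange only: max(95/63, 9.7/0.4) = 24.25 servings → $15.76.
avocado only: max(95/21, 9.7/0.3) = 32.33 servings → $38.80.
oats + orange: intersection lies outside the first quadrant.
oats + avocado: the both-tight solution has a negative serving — not a feasible corner.
orange + avocado with both targets exact would need a negative amount; discard.
The minimum over all feasible corners is $1.57.

$1.57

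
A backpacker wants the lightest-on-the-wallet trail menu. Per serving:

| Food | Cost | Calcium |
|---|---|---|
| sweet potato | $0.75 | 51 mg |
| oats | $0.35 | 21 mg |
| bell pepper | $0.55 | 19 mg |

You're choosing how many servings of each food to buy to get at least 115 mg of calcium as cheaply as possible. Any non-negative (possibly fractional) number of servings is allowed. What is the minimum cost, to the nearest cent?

Cost per mg of calcium: sweet potato $0.0147, oats $0.0167, bell pepper $0.0289.
With no serving limits, use only sweet potato: 115 mg / 51 mg = 2.255 servings × $0.75 = $1.69.

$1.69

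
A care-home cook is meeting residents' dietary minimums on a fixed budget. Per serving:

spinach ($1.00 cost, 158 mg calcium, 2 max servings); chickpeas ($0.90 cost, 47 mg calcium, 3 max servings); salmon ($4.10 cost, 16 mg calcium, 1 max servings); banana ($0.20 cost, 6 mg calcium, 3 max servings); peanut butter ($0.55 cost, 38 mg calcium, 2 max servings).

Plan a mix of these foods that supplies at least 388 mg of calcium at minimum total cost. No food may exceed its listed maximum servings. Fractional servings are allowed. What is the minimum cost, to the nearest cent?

$3.04

Cost per mg of calcium: spinach $0.0063, peanut butter $0.0145, chickpeas $0.0191, banana $0.0333, salmon $0.2562.
Take 2 servings of spinach: +316.0 mg calcium for $2.00 (total $2.00, still need 72.0 mg).
Take 1.895 servings of peanut butter: +72.0 mg calcium for $1.04 (total $3.04, still need 0.0 mg).
Greedy by cheapest-per-mg is optimal for a single linear constraint, so the minimum cost is $3.04.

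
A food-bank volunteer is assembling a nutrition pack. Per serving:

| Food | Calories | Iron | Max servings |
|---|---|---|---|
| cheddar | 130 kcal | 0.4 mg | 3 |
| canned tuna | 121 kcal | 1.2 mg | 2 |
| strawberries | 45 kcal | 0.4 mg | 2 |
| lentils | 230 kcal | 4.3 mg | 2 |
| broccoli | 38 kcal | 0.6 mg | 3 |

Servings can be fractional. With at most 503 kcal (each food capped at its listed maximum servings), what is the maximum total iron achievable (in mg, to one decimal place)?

9.3 mg

Iron per kcal: lentils 0.0187, broccoli 0.01579, canned tuna 0.009917, strawberries 0.008889, cheddar 0.003077.
Take 2 servings of lentils: uses 460 kcal, +8.6 mg iron (running total 8.6 mg).
Take 1.132 servings of broccoli: uses 43 kcal, +0.7 mg iron (running total 9.3 mg).
Filling greedily by iron-per-kcal is optimal for one linear limit, giving 9.3 mg.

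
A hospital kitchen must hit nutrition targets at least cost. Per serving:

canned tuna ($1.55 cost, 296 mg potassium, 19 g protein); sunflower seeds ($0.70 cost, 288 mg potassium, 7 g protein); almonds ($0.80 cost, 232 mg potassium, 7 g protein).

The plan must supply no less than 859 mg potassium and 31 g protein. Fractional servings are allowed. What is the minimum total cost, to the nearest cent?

$2.80

For a min-cost LP with two ≥-constraints, a basic feasible solution has at most two positive variables.
canned tuna only: max(859/296, 31/19) = 2.902 servings → $4.50.
sunflower seeds only: max(859/288, 31/7) = 4.429 servings → $3.10.
almonds only: max(859/232, 31/7) = 4.429 servings → $3.54.
canned tuna + sunflower seeds with both tight: 0.8574 servings and 2.101 servings → $2.80.
canned tuna + almonds with both tight: 0.5047 servings and 3.059 servings → $3.23.
sunflower seeds + almonds: the both-tight solution has a negative serving — not a feasible corner.
Cheapest feasible corner: $2.80.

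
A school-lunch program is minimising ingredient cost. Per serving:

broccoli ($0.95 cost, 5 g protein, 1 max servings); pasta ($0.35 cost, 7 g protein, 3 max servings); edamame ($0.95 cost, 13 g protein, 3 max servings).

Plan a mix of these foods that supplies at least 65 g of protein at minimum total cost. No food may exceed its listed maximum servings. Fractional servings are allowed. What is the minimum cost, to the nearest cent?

$4.85

Cost per g of protein: pasta $0.0500, edamame $0.0731, broccoli $0.1900.
Take 3 servings of pasta: +21.0 g protein for $1.05 (total $1.05, still need 44.0 g).
Take 3 servings of edamame: +39.0 g protein for $2.85 (total $3.90, still need 5.0 g).
Take 1 serving of broccoli: +5.0 g protein for $0.95 (total $4.85, still need 0.0 g).
Filling from the cheapest source first is optimal under one linear minimum: $4.85.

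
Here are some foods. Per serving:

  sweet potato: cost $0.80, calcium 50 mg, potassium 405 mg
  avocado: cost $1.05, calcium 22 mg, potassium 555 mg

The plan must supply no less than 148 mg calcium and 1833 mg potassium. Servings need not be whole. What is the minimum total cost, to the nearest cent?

$3.54

Check every corner: each single food scaled to meet both minima, and each pair solved so both constraints bind.
sweet potato only: max(148/50, 1833/405) = 4.526 servings → $3.62.
avocado only: max(148/22, 1833/555) = 6.727 servings → $7.06.
sweet potato + avocado with both tight: 2.219 servings and 1.683 servings → $3.54.
Cheapest feasible corner: $3.54.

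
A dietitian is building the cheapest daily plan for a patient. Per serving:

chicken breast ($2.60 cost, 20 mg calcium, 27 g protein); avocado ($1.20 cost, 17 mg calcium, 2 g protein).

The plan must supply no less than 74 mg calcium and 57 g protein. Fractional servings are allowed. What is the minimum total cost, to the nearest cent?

$7.55

This is a tiny linear program; its minimum lies at a vertex of the feasible set. List the vertices and price them.
chicken breast only: max(74/20, 57/27) = 3.7 servings → $9.62.
avocado only: max(74/17, 57/2) = 28.5 servings → $34.20.
chicken breast + avocado with both tight: 1.959 servings and 2.048 servings → $7.55.
The minimum over all feasible corners is $7.55.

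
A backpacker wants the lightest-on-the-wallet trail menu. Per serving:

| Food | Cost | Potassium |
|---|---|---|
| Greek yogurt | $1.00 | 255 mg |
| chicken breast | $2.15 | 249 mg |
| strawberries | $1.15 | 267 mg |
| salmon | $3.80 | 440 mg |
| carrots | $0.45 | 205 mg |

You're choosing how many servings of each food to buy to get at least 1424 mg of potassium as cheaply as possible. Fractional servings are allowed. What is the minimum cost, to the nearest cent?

$3.13

Cost per mg of potassium: carrots $0.0022, Greek yogurt $0.0039, strawberries $0.0043, chicken breast $0.0086, salmon $0.0086.
With no serving limits, use only carrots: 1424 mg / 205 mg = 6.946 servings × $0.45 = $3.13.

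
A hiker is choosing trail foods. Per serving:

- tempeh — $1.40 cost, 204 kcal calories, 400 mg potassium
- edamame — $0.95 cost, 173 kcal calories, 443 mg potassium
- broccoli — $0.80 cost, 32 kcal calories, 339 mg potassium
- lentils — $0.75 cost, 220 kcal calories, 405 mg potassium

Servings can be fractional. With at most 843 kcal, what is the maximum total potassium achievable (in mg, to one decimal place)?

8930.5 mg

Potassium per kcal: broccoli 10.59, edamame 2.561, tempeh 1.961, lentils 1.841.
With no serving limits, spend the whole calories allowance on broccoli: 843 kcal / 32 kcal × 339 mg = 8930.5 mg.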